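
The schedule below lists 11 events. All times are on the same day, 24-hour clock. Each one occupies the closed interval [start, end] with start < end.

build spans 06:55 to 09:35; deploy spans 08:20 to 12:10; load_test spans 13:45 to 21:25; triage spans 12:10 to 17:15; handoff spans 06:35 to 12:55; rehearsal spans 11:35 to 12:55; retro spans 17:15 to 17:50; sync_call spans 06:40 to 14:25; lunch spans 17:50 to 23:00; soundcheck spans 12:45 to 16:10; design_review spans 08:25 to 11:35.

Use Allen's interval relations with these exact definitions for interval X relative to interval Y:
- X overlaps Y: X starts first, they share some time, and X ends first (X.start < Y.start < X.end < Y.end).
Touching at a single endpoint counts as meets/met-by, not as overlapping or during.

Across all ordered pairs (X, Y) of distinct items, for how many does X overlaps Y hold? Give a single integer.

14

Checking all 110 ordered pairs for relation 'overlaps'; matching pairs in alphabetical order:
(build, deploy): build overlaps deploy ✓
(build, design_review): build overlaps design_review ✓
(deploy, rehearsal): deploy overlaps rehearsal ✓
(handoff, soundcheck): handoff overlaps soundcheck ✓
(handoff, sync_call): handoff overlaps sync_call ✓
(handoff, triage): handoff overlaps triage ✓
(load_test, lunch): load_test overlaps lunch ✓
(rehearsal, soundcheck): rehearsal overlaps soundcheck ✓
(rehearsal, triage): rehearsal overlaps triage ✓
(soundcheck, load_test): soundcheck overlaps load_test ✓
(sync_call, load_test): sync_call overlaps load_test ✓
(sync_call, soundcheck): sync_call overlaps soundcheck ✓
(sync_call, triage): sync_call overlaps triage ✓
(triage, load_test): triage overlaps load_test ✓
Count: 14.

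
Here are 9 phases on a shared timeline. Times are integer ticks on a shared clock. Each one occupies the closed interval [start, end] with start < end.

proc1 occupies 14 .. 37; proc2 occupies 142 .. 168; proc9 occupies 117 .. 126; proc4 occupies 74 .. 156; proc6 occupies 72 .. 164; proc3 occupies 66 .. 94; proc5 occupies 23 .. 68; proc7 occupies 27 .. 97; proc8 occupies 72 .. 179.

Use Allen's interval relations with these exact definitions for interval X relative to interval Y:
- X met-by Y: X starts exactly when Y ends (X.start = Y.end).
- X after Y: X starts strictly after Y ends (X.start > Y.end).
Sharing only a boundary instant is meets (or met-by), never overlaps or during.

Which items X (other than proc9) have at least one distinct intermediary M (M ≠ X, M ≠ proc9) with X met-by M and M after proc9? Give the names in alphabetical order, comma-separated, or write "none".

Target proc9 = [117, 126].
Intermediaries M with M after proc9: proc2.
Via proc2 — items with X met-by proc2: none.
Union: none.

none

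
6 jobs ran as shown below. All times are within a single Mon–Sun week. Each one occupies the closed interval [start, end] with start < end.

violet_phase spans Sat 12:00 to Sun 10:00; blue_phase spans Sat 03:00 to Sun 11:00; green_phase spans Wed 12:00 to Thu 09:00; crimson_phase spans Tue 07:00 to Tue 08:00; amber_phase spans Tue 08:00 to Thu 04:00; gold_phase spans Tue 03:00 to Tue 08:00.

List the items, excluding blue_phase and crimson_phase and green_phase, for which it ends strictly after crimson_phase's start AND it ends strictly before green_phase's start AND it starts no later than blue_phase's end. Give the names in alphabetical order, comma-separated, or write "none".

gold_phase

Conditions: its end is strictly after crimson_phase's start (X.end > Tue 07:00) AND its end is strictly before green_phase's start (X.end < Wed 12:00) AND its start is no later than blue_phase's end (X.start <= Sun 11:00).
amber_phase: end Thu 04:00 > Tue 07:00? ✓; end Thu 04:00 < Wed 12:00? ✗; start Tue 08:00 <= Sun 11:00? ✓ → no.
gold_phase: end Tue 08:00 > Tue 07:00? ✓; end Tue 08:00 < Wed 12:00? ✓; start Tue 03:00 <= Sun 11:00? ✓ → yes.
violet_phase: end Sun 10:00 > Tue 07:00? ✓; end Sun 10:00 < Wed 12:00? ✗; start Sat 12:00 <= Sun 11:00? ✓ → no.
Result: gold_phase.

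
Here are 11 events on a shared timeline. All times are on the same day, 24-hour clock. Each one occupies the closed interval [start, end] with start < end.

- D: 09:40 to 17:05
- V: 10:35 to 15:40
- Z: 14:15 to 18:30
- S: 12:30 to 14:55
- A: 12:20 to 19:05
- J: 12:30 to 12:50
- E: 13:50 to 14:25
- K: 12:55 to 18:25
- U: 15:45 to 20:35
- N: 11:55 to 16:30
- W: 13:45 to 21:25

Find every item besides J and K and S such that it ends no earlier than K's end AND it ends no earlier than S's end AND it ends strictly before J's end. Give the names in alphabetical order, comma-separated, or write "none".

Conditions: its end is no earlier than K's end (X.end >= 18:25) AND its end is no earlier than S's end (X.end >= 14:55) AND its end is strictly before J's end (X.end < 12:50).
A: end 19:05 >= 18:25? ✓; end 19:05 >= 14:55? ✓; end 19:05 < 12:50? ✗ → no.
D: end 17:05 >= 18:25? ✗; end 17:05 >= 14:55? ✓; end 17:05 < 12:50? ✗ → no.
E: end 14:25 >= 18:25? ✗; end 14:25 >= 14:55? ✗; end 14:25 < 12:50? ✗ → no.
N: end 16:30 >= 18:25? ✗; end 16:30 >= 14:55? ✓; end 16:30 < 12:50? ✗ → no.
U: end 20:35 >= 18:25? ✓; end 20:35 >= 14:55? ✓; end 20:35 < 12:50? ✗ → no.
V: end 15:40 >= 18:25? ✗; end 15:40 >= 14:55? ✓; end 15:40 < 12:50? ✗ → no.
W: end 21:25 >= 18:25? ✓; end 21:25 >= 14:55? ✓; end 21:25 < 12:50? ✗ → no.
Z: end 18:30 >= 18:25? ✓; end 18:30 >= 14:55? ✓; end 18:30 < 12:50? ✗ → no.
Result: none.

none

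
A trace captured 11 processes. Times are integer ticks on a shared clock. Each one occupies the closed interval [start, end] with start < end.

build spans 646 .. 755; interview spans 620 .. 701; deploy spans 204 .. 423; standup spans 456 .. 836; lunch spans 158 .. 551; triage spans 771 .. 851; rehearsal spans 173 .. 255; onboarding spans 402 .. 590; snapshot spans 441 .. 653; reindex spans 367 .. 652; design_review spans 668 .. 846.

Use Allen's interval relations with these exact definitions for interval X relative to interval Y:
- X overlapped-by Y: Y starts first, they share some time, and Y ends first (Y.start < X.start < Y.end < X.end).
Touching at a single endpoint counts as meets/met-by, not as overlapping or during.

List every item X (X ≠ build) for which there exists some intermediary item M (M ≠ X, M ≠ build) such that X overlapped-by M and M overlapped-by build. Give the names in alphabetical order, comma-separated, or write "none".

Target build = [646, 755].
Intermediaries M with M overlapped-by build: design_review.
Via design_review — items with X overlapped-by design_review: triage.
Union: triage.

triage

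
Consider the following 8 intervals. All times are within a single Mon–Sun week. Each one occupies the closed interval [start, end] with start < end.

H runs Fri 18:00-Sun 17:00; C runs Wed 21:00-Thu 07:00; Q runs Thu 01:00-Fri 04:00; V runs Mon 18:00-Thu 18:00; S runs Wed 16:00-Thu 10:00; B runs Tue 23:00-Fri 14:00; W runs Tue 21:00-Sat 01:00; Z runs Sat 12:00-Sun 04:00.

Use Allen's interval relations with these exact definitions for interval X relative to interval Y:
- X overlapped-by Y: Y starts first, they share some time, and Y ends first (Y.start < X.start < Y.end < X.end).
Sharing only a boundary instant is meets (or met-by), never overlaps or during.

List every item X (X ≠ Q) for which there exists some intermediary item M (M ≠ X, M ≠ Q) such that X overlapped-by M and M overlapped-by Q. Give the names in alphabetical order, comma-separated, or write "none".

none

Target Q = [Thu 01:00, Fri 04:00].
Intermediaries M with M overlapped-by Q: none.
Union: none.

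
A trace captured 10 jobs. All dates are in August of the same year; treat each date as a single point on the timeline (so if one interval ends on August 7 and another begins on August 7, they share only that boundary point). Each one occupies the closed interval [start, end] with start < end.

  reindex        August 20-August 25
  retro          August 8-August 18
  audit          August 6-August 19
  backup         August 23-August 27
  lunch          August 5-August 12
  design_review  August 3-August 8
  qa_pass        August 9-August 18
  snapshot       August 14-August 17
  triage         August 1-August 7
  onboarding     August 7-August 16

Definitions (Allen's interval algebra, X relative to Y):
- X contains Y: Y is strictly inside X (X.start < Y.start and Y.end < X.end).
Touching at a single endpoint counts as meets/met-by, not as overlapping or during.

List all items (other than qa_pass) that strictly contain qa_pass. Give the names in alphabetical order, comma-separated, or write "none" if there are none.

audit

Target qa_pass = [August 9, August 18].
audit [August 6, August 19] → contains → yes.
backup [August 23, August 27] → after → no.
design_review [August 3, August 8] → before → no.
lunch [August 5, August 12] → overlaps → no.
onboarding [August 7, August 16] → overlaps → no.
reindex [August 20, August 25] → after → no.
retro [August 8, August 18] → finished-by → no.
snapshot [August 14, August 17] → during → no.
triage [August 1, August 7] → before → no.
Result: audit.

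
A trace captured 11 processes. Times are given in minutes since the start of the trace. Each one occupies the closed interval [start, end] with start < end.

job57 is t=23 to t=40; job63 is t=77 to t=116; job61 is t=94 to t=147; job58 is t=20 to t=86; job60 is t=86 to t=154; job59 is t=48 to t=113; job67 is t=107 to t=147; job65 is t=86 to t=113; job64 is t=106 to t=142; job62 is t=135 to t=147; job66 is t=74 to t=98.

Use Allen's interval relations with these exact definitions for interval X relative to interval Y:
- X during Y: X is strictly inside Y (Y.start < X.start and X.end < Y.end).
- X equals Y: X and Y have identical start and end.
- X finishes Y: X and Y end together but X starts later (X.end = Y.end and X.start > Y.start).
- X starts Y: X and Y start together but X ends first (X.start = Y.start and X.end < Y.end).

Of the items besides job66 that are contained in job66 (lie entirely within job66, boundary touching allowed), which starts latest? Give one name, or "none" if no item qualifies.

none

Target job66 = [t=74, t=98].
job57 [t=23, t=40] → before → excluded.
job58 [t=20, t=86] → overlaps → excluded.
job59 [t=48, t=113] → contains → excluded.
job60 [t=86, t=154] → overlapped-by → excluded.
job61 [t=94, t=147] → overlapped-by → excluded.
job62 [t=135, t=147] → after → excluded.
job63 [t=77, t=116] → overlapped-by → excluded.
job64 [t=106, t=142] → after → excluded.
job65 [t=86, t=113] → overlapped-by → excluded.
job67 [t=107, t=147] → after → excluded.
No candidates → none.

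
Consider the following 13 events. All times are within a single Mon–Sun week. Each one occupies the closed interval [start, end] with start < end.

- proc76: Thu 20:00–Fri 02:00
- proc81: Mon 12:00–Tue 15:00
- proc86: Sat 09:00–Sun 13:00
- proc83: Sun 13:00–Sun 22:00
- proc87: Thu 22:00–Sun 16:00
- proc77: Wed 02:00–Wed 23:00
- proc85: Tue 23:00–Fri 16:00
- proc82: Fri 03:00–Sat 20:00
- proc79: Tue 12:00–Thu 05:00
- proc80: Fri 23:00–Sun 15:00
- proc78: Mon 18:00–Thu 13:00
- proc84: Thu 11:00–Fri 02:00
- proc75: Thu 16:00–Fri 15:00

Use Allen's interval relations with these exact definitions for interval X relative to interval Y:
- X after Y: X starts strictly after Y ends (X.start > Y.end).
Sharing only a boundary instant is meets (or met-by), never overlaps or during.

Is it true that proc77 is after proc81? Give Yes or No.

proc77 = [Wed 02:00, Wed 23:00], proc81 = [Mon 12:00, Tue 15:00].
Actual relation of proc77 to proc81: after.
Asked whether 'after' holds → Yes.

Yes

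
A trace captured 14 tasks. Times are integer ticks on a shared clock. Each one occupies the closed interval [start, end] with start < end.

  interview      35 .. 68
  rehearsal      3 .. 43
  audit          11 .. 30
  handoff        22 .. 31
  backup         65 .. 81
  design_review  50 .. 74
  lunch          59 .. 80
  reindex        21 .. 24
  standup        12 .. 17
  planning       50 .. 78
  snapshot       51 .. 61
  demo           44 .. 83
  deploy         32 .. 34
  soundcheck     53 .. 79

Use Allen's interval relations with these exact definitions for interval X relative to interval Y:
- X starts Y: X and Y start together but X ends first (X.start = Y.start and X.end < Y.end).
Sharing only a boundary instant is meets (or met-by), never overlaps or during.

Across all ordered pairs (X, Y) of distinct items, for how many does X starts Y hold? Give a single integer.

Checking all 182 ordered pairs for relation 'starts'; matching pairs in alphabetical order:
(design_review, planning): design_review starts planning ✓
Count: 1.

1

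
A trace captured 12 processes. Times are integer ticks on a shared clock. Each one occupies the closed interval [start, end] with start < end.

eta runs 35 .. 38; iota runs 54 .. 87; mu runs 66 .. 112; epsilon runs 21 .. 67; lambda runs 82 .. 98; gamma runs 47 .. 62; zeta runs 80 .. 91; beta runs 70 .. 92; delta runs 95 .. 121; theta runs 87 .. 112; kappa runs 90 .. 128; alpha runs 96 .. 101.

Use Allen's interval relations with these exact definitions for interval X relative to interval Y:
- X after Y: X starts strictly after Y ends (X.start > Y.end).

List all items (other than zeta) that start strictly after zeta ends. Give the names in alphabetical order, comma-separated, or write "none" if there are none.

Target zeta = [80, 91].
alpha [96, 101] → after → yes.
beta [70, 92] → contains → no.
delta [95, 121] → after → yes.
epsilon [21, 67] → before → no.
eta [35, 38] → before → no.
gamma [47, 62] → before → no.
iota [54, 87] → overlaps → no.
kappa [90, 128] → overlapped-by → no.
lambda [82, 98] → overlapped-by → no.
mu [66, 112] → contains → no.
theta [87, 112] → overlapped-by → no.
Result: alpha, delta.

alpha, delta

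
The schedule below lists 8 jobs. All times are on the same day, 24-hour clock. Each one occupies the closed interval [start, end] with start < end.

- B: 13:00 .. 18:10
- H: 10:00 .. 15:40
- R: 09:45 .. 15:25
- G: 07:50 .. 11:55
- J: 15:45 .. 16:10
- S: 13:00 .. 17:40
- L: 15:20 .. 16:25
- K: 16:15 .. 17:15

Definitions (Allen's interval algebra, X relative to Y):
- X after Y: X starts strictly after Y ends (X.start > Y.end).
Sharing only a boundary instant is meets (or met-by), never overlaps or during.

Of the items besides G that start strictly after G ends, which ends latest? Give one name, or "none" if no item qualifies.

Target G = [07:50, 11:55].
B [13:00, 18:10] → after → candidate.
H [10:00, 15:40] → overlapped-by → excluded.
J [15:45, 16:10] → after → candidate.
K [16:15, 17:15] → after → candidate.
L [15:20, 16:25] → after → candidate.
R [09:45, 15:25] → overlapped-by → excluded.
S [13:00, 17:40] → after → candidate.
Among candidates, latest end is 18:10 → B.

B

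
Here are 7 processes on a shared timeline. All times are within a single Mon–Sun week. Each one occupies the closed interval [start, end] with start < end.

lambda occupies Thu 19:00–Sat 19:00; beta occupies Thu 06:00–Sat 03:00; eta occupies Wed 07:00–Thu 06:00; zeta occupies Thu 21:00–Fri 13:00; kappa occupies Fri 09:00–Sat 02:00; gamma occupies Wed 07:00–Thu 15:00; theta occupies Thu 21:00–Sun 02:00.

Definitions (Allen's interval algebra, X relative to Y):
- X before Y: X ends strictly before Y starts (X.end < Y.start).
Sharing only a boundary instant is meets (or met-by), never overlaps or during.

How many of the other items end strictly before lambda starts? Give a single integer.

Target lambda = [Thu 19:00, Sat 19:00].
beta [Thu 06:00, Sat 03:00] → overlaps → no.
eta [Wed 07:00, Thu 06:00] → before → counts.
gamma [Wed 07:00, Thu 15:00] → before → counts.
kappa [Fri 09:00, Sat 02:00] → during → no.
theta [Thu 21:00, Sun 02:00] → overlapped-by → no.
zeta [Thu 21:00, Fri 13:00] → during → no.
Total: 2.

2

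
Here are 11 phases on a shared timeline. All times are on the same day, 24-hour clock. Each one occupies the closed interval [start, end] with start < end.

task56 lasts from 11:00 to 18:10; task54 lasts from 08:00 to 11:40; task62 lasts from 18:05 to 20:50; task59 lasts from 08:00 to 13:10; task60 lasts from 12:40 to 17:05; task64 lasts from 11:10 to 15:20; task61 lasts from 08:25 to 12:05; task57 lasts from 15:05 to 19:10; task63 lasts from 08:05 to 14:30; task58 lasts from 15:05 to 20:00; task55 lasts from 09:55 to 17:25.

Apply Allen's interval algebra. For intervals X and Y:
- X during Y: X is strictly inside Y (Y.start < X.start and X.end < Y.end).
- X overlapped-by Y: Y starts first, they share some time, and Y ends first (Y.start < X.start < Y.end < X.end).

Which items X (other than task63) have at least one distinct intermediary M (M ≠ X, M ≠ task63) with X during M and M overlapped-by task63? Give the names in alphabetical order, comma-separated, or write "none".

Target task63 = [08:05, 14:30].
Intermediaries M with M overlapped-by task63: task55, task56, task60, task64.
Via task55 — items with X during task55: task60, task64.
Via task56 — items with X during task56: task60, task64.
Via task60 — items with X during task60: none.
Via task64 — items with X during task64: none.
Union: task60, task64.

task60, task64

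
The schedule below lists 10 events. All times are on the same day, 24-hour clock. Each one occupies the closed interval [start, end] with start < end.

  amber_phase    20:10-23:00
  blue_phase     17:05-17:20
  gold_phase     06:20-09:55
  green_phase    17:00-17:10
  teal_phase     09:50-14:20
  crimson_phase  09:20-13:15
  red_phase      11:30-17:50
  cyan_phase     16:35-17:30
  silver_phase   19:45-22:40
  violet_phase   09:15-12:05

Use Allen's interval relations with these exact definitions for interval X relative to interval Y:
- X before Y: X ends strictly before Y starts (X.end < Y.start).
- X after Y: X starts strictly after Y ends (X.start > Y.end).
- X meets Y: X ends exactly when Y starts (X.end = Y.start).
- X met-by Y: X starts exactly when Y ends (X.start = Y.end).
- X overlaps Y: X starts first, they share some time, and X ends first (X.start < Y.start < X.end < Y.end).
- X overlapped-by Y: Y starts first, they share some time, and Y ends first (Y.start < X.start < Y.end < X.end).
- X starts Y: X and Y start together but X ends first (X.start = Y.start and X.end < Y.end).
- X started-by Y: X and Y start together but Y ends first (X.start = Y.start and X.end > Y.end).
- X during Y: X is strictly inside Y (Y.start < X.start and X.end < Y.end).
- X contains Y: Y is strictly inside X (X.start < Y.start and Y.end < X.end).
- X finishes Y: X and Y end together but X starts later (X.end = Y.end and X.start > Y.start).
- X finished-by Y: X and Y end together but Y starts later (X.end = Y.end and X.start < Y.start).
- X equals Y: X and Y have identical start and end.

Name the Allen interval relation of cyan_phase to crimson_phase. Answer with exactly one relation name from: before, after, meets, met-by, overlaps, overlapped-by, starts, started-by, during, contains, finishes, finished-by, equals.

after

cyan_phase = [16:35, 17:30]; crimson_phase = [09:20, 13:15].
Compare endpoints: cyan_phase.start > crimson_phase.start, cyan_phase.start > crimson_phase.end, cyan_phase.end > crimson_phase.start, cyan_phase.end > crimson_phase.end.
That pattern is 'after'.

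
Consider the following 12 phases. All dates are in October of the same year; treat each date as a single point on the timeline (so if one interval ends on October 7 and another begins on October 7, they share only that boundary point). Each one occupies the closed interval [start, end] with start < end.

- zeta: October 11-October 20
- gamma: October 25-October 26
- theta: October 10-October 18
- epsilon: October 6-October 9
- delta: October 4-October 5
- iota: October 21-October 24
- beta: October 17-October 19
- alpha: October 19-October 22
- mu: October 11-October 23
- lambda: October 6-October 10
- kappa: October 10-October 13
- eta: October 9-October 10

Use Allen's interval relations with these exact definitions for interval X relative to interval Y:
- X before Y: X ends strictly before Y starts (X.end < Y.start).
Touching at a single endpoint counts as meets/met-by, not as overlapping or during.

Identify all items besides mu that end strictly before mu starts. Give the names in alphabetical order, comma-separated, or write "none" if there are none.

delta, epsilon, eta, lambda

Target mu = [October 11, October 23].
alpha [October 19, October 22] → during → no.
beta [October 17, October 19] → during → no.
delta [October 4, October 5] → before → yes.
epsilon [October 6, October 9] → before → yes.
eta [October 9, October 10] → before → yes.
gamma [October 25, October 26] → after → no.
iota [October 21, October 24] → overlapped-by → no.
kappa [October 10, October 13] → overlaps → no.
lambda [October 6, October 10] → before → yes.
theta [October 10, October 18] → overlaps → no.
zeta [October 11, October 20] → starts → no.
Result: delta, epsilon, eta, lambda.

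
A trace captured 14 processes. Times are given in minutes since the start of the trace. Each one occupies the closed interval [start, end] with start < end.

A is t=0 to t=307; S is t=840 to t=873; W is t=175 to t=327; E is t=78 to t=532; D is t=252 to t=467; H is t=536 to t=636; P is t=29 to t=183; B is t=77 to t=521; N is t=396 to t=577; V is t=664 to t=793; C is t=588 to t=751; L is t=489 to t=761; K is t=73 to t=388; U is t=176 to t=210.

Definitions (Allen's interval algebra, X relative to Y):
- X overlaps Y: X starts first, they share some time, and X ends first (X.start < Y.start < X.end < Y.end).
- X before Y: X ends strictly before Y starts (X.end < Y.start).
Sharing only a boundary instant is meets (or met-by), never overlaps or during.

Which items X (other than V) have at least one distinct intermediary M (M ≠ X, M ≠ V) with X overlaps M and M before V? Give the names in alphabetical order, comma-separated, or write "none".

A, B, D, E, K, N, P, W

Target V = [t=664, t=793].
Intermediaries M with M before V: A, B, D, E, H, K, N, P, U, W.
Via A — items with X overlaps A: none.
Via B — items with X overlaps B: A, K, P.
Via D — items with X overlaps D: A, K, W.
Via E — items with X overlaps E: A, B, K, P.
Via H — items with X overlaps H: N.
Via K — items with X overlaps K: A, P.
Via N — items with X overlaps N: B, D, E.
Via P — items with X overlaps P: none.
Via U — items with X overlaps U: P.
Via W — items with X overlaps W: A, P.
Union: A, B, D, E, K, N, P, W.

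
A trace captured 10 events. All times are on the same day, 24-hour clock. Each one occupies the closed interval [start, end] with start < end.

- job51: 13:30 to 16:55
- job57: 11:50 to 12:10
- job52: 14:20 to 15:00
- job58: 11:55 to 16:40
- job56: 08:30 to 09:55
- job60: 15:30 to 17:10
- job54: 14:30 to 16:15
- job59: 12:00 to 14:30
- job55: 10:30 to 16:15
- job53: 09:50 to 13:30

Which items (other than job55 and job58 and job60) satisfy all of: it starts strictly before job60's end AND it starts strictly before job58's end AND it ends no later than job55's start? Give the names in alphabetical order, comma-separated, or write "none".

Conditions: its start is strictly before job60's end (X.start < 17:10) AND its start is strictly before job58's end (X.start < 16:40) AND its end is no later than job55's start (X.end <= 10:30).
job51: start 13:30 < 17:10? ✓; start 13:30 < 16:40? ✓; end 16:55 <= 10:30? ✗ → no.
job52: start 14:20 < 17:10? ✓; start 14:20 < 16:40? ✓; end 15:00 <= 10:30? ✗ → no.
job53: start 09:50 < 17:10? ✓; start 09:50 < 16:40? ✓; end 13:30 <= 10:30? ✗ → no.
job54: start 14:30 < 17:10? ✓; start 14:30 < 16:40? ✓; end 16:15 <= 10:30? ✗ → no.
job56: start 08:30 < 17:10? ✓; start 08:30 < 16:40? ✓; end 09:55 <= 10:30? ✓ → yes.
job57: start 11:50 < 17:10? ✓; start 11:50 < 16:40? ✓; end 12:10 <= 10:30? ✗ → no.
job59: start 12:00 < 17:10? ✓; start 12:00 < 16:40? ✓; end 14:30 <= 10:30? ✗ → no.
Result: job56.

job56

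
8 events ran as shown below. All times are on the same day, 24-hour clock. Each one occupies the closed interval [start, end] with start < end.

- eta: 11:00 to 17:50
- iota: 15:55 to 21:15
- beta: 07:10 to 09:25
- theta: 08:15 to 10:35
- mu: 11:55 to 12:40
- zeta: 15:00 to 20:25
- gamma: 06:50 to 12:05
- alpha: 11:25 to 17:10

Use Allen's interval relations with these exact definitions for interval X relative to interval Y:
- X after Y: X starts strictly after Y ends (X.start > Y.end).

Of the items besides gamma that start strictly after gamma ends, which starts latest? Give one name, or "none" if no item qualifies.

Target gamma = [06:50, 12:05].
alpha [11:25, 17:10] → overlapped-by → excluded.
beta [07:10, 09:25] → during → excluded.
eta [11:00, 17:50] → overlapped-by → excluded.
iota [15:55, 21:15] → after → candidate.
mu [11:55, 12:40] → overlapped-by → excluded.
theta [08:15, 10:35] → during → excluded.
zeta [15:00, 20:25] → after → candidate.
Among candidates, latest start is 15:55 → iota.

iota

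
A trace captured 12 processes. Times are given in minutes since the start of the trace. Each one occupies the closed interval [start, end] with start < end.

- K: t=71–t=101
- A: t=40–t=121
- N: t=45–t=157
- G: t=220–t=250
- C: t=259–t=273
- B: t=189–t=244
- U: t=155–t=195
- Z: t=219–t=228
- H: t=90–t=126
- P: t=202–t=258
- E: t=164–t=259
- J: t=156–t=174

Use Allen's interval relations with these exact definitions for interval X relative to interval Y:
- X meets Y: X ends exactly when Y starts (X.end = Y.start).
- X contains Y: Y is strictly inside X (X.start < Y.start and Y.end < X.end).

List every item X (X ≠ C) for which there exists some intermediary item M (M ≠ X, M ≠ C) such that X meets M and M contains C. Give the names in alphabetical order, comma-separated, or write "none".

Target C = [t=259, t=273].
Intermediaries M with M contains C: none.
Union: none.

none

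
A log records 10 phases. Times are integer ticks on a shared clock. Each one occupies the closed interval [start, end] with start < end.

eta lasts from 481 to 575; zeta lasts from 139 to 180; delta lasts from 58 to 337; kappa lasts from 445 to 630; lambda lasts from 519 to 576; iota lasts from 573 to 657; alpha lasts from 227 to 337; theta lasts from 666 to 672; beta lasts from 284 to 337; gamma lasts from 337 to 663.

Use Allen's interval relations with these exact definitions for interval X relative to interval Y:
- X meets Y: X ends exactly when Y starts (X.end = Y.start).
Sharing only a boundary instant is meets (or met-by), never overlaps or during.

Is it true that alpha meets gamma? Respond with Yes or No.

alpha = [227, 337], gamma = [337, 663].
Actual relation of alpha to gamma: meets.
Asked whether 'meets' holds → Yes.

Yes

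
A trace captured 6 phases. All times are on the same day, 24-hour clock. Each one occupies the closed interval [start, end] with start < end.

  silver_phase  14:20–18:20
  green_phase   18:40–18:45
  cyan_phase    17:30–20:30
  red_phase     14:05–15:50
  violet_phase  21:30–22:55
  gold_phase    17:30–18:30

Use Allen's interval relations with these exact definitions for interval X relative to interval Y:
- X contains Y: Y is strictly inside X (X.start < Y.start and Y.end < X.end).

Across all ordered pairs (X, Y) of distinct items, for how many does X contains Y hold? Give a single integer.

Checking all 30 ordered pairs for relation 'contains'; matching pairs in alphabetical order:
(cyan_phase, green_phase): cyan_phase contains green_phase ✓
Count: 1.

1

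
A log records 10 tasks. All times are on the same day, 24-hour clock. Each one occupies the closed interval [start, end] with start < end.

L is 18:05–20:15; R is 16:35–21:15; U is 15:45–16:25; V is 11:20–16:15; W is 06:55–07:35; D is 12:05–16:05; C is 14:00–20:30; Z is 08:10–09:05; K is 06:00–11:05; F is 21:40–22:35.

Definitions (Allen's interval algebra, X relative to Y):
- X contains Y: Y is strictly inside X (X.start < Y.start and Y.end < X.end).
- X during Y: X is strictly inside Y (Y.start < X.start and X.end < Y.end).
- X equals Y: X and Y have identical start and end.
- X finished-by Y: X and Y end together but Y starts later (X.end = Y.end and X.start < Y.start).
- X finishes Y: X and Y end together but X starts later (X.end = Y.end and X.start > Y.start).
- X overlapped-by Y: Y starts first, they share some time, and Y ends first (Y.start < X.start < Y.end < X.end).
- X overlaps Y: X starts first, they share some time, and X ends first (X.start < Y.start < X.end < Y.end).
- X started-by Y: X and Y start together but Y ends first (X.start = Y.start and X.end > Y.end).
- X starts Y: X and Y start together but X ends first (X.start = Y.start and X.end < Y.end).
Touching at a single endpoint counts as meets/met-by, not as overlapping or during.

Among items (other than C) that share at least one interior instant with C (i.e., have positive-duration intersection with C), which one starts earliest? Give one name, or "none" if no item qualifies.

Target C = [14:00, 20:30].
D [12:05, 16:05] → overlaps → candidate.
F [21:40, 22:35] → after → excluded.
K [06:00, 11:05] → before → excluded.
L [18:05, 20:15] → during → candidate.
R [16:35, 21:15] → overlapped-by → candidate.
U [15:45, 16:25] → during → candidate.
V [11:20, 16:15] → overlaps → candidate.
W [06:55, 07:35] → before → excluded.
Z [08:10, 09:05] → before → excluded.
Among candidates, earliest start is 11:20 → V.

V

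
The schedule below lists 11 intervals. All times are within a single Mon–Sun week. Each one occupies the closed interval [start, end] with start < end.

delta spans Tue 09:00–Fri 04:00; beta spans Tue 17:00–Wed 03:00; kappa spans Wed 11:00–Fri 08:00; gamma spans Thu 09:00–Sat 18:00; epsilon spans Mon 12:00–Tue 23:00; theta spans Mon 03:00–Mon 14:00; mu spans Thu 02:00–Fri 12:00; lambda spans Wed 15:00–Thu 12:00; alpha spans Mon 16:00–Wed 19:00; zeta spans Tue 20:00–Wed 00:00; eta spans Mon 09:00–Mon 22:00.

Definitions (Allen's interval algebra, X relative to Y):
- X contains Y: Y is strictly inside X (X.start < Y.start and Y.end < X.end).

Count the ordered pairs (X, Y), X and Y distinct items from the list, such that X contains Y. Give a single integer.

7

Checking all 110 ordered pairs for relation 'contains'; matching pairs in alphabetical order:
(alpha, beta): alpha contains beta ✓
(alpha, zeta): alpha contains zeta ✓
(beta, zeta): beta contains zeta ✓
(delta, beta): delta contains beta ✓
(delta, lambda): delta contains lambda ✓
(delta, zeta): delta contains zeta ✓
(kappa, lambda): kappa contains lambda ✓
Count: 7.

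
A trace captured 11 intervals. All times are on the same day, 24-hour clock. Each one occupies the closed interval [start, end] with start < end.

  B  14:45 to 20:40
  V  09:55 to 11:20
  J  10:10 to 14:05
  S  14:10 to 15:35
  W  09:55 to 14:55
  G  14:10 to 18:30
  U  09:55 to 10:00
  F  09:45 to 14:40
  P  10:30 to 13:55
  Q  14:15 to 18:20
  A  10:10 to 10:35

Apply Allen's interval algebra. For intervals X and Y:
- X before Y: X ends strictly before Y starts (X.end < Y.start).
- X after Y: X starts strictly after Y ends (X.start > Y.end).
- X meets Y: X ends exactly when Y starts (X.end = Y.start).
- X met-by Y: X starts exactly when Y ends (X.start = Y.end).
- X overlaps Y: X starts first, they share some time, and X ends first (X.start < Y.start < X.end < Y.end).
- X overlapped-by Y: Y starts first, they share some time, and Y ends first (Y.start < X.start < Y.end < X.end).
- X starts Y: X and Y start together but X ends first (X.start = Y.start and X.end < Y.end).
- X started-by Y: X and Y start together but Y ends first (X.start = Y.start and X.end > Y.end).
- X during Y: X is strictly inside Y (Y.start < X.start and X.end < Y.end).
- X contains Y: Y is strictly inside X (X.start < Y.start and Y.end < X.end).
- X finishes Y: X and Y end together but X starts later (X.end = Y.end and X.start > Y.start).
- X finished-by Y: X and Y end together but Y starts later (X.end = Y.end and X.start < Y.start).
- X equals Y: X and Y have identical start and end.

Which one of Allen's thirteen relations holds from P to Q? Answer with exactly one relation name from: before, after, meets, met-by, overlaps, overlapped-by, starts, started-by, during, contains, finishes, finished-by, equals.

before

P = [10:30, 13:55]; Q = [14:15, 18:20].
Compare endpoints: P.start < Q.start, P.start < Q.end, P.end < Q.start, P.end < Q.end.
That pattern is 'before'.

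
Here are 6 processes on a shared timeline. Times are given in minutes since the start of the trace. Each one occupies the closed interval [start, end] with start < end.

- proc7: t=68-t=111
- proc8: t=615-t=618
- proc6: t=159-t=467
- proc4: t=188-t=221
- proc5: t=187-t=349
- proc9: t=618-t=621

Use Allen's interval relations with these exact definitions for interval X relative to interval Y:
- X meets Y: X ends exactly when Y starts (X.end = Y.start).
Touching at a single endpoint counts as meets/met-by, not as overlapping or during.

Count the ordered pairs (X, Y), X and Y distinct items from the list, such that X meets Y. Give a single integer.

Checking all 30 ordered pairs for relation 'meets'; matching pairs in alphabetical order:
(proc8, proc9): proc8 meets proc9 ✓
Count: 1.

1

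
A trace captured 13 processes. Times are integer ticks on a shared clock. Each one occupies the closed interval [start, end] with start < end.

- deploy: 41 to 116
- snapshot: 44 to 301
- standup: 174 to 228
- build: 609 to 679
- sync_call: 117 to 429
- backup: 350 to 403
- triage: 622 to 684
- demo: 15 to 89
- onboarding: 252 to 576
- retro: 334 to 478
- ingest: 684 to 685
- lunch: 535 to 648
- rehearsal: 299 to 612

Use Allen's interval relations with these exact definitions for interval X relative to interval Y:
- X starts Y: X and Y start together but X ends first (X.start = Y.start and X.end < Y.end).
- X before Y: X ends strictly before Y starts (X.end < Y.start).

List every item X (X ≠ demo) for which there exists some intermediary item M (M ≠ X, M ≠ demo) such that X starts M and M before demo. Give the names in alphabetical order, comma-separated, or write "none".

none

Target demo = [15, 89].
Intermediaries M with M before demo: none.
Union: none.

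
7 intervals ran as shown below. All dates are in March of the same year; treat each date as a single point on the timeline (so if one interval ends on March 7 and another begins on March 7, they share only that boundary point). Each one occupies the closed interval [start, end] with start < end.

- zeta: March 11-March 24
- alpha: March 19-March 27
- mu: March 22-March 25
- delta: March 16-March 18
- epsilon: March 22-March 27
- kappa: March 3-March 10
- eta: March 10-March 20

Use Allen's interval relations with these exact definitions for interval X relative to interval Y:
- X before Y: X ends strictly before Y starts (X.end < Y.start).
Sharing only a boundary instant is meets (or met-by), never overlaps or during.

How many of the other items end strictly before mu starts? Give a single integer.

3

Target mu = [March 22, March 25].
alpha [March 19, March 27] → contains → no.
delta [March 16, March 18] → before → counts.
epsilon [March 22, March 27] → started-by → no.
eta [March 10, March 20] → before → counts.
kappa [March 3, March 10] → before → counts.
zeta [March 11, March 24] → overlaps → no.
Total: 3.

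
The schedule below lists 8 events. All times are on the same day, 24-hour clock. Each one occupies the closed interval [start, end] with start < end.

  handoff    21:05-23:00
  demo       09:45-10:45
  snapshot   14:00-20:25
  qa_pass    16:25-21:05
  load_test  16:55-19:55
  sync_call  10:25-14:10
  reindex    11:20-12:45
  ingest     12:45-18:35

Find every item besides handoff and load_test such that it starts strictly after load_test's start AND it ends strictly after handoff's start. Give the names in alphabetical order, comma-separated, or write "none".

Conditions: its start is strictly after load_test's start (X.start > 16:55) AND its end is strictly after handoff's start (X.end > 21:05).
demo: start 09:45 > 16:55? ✗; end 10:45 > 21:05? ✗ → no.
ingest: start 12:45 > 16:55? ✗; end 18:35 > 21:05? ✗ → no.
qa_pass: start 16:25 > 16:55? ✗; end 21:05 > 21:05? ✗ → no.
reindex: start 11:20 > 16:55? ✗; end 12:45 > 21:05? ✗ → no.
snapshot: start 14:00 > 16:55? ✗; end 20:25 > 21:05? ✗ → no.
sync_call: start 10:25 > 16:55? ✗; end 14:10 > 21:05? ✗ → no.
Result: none.

none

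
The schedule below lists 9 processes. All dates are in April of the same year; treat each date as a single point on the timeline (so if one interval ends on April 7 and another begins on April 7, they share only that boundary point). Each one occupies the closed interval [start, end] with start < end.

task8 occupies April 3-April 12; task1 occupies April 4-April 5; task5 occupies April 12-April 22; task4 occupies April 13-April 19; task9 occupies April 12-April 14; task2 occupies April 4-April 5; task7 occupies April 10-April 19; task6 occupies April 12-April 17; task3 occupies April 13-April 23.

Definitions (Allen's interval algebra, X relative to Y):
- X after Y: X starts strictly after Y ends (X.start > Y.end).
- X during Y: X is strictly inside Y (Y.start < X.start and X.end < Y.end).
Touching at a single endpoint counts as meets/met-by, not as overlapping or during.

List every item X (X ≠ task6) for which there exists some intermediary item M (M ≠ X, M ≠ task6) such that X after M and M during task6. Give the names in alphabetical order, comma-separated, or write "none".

Target task6 = [April 12, April 17].
Intermediaries M with M during task6: none.
Union: none.

none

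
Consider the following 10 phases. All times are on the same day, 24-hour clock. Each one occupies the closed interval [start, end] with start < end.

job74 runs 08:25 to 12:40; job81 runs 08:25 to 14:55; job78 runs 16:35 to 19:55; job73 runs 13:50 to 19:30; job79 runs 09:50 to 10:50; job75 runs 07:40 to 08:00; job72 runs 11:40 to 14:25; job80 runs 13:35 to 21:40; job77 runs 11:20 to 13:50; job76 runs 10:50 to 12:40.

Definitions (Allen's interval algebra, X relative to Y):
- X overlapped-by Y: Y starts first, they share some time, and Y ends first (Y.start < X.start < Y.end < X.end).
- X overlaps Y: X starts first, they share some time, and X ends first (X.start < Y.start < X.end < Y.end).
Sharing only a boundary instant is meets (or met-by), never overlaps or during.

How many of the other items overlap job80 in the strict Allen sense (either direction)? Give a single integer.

3

Target job80 = [13:35, 21:40].
job72 [11:40, 14:25] → overlaps → counts.
job73 [13:50, 19:30] → during → no.
job74 [08:25, 12:40] → before → no.
job75 [07:40, 08:00] → before → no.
job76 [10:50, 12:40] → before → no.
job77 [11:20, 13:50] → overlaps → counts.
job78 [16:35, 19:55] → during → no.
job79 [09:50, 10:50] → before → no.
job81 [08:25, 14:55] → overlaps → counts.
Total: 3.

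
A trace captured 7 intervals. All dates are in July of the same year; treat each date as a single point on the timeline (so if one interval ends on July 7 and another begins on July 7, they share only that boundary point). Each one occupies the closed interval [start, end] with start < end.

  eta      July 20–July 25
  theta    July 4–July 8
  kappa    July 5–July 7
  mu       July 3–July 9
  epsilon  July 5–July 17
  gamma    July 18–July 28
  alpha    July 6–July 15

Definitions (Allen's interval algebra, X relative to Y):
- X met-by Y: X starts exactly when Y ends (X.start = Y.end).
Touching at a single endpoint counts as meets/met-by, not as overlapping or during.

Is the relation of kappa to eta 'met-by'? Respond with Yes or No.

No

kappa = [July 5, July 7], eta = [July 20, July 25].
Actual relation of kappa to eta: before.
Asked whether 'met-by' holds → No.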